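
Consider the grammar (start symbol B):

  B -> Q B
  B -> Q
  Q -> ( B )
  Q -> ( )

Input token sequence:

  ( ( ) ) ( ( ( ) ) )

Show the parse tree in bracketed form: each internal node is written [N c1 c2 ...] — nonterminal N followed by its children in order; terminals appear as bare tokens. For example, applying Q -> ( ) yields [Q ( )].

[B [Q ( [B [Q ( )]] )] [B [Q ( [B [Q ( [B [Q ( )]] )]] )]]]

B
Q B
( B ) B
( Q ) B
( ( ) ) B
( ( ) ) Q
( ( ) ) ( B )
( ( ) ) ( Q )
( ( ) ) ( ( B ) )
( ( ) ) ( ( Q ) )
( ( ) ) ( ( ( ) ) )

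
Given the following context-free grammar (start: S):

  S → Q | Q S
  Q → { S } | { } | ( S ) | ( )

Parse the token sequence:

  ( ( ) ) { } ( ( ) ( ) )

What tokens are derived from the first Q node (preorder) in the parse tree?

[S [Q ( [S [Q ( )]] )] [S [Q { }] [S [Q ( [S [Q ( )] [S [Q ( )]]] )]]]]

( ( ) )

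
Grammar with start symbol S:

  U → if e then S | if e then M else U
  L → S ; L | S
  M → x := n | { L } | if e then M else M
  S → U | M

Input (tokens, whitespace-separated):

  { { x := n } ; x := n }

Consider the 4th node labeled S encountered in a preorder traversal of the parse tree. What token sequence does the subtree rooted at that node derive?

[S [M { [L [S [M { [L [S [M x := n]]] }]] ; [L [S [M x := n]]]] }]]

x := n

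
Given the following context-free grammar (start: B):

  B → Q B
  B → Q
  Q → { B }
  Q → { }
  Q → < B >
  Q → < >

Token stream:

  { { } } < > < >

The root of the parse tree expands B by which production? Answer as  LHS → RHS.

[B [Q { [B [Q { }]] }] [B [Q < >] [B [Q < >]]]]

B → Q B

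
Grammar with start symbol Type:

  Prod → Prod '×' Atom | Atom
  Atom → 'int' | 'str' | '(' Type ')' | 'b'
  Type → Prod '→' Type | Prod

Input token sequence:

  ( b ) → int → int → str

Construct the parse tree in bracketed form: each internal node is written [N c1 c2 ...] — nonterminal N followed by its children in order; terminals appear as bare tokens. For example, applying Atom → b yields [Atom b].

[Type [Prod [Atom ( [Type [Prod [Atom b]]] )]] → [Type [Prod [Atom int]] → [Type [Prod [Atom int]] → [Type [Prod [Atom str]]]]]]

Type
Prod → Type
Atom → Type
( Type ) → Type
( Prod ) → Type
( Atom ) → Type
( b ) → Type
( b ) → Prod → Type
( b ) → Atom → Type
( b ) → int → Type
( b ) → int → Prod → Type
( b ) → int → Atom → Type
( b ) → int → int → Type
( b ) → int → int → Prod
( b ) → int → int → Atom
( b ) → int → int → str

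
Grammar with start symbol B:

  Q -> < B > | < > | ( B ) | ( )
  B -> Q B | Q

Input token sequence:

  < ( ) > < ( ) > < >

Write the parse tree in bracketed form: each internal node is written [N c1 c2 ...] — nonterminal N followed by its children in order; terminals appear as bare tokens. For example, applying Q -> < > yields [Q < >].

B
Q B
< B > B
< Q > B
< ( ) > B
< ( ) > Q B
< ( ) > < B > B
< ( ) > < Q > B
< ( ) > < ( ) > B
< ( ) > < ( ) > Q
< ( ) > < ( ) > < >

[B [Q < [B [Q ( )]] >] [B [Q < [B [Q ( )]] >] [B [Q < >]]]]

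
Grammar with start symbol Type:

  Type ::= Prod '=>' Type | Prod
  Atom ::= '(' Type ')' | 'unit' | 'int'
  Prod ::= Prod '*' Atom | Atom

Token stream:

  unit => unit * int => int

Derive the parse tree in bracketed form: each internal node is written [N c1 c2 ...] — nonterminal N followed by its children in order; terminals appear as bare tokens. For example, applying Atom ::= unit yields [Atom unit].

[Type [Prod [Atom unit]] => [Type [Prod [Prod [Atom unit]] * [Atom int]] => [Type [Prod [Atom int]]]]]

Type
Prod => Type
Atom => Type
unit => Type
unit => Prod => Type
unit => Prod * Atom => Type
unit => Atom * Atom => Type
unit => unit * Atom => Type
unit => unit * int => Type
unit => unit * int => Prod
unit => unit * int => Atom
unit => unit * int => int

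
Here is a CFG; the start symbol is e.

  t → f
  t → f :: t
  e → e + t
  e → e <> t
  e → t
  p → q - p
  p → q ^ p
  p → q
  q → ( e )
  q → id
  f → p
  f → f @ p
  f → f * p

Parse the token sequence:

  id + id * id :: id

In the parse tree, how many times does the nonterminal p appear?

[e [e [t [f [p [q id]]]]] + [t [f [f [p [q id]]] * [p [q id]]] :: [t [f [p [q id]]]]]]

4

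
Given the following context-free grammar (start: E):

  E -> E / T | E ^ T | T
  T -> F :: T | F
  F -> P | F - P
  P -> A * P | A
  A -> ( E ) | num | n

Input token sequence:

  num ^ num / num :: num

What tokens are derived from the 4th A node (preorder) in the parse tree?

num

[E [E [E [T [F [P [A num]]]]] ^ [T [F [P [A num]]]]] / [T [F [P [A num]]] :: [T [F [P [A num]]]]]]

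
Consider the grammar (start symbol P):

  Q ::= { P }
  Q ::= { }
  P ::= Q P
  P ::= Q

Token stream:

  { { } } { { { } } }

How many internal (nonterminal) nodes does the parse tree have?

10

[P [Q { [P [Q { }]] }] [P [Q { [P [Q { [P [Q { }]] }]] }]]]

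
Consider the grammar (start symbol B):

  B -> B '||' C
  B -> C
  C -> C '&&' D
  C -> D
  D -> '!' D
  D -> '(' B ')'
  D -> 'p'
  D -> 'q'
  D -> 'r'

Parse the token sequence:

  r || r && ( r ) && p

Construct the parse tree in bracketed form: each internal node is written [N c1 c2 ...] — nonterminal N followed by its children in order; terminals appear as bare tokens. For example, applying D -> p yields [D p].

B
B || C
C || C
D || C
r || C
r || C && D
r || C && D && D
r || D && D && D
r || r && D && D
r || r && ( B ) && D
r || r && ( C ) && D
r || r && ( D ) && D
r || r && ( r ) && D
r || r && ( r ) && p

[B [B [C [D r]]] || [C [C [C [D r]] && [D ( [B [C [D r]]] )]] && [D p]]]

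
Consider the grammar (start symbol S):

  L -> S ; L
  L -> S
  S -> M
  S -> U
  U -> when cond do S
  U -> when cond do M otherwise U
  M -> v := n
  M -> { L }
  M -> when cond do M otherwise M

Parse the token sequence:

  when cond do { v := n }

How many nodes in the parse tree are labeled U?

1

[S [U when cond do [S [M { [L [S [M v := n]]] }]]]]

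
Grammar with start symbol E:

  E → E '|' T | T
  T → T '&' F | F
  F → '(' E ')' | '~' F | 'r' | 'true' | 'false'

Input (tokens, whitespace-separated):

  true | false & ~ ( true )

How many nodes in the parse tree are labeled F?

[E [E [T [F true]]] | [T [T [F false]] & [F ~ [F ( [E [T [F true]]] )]]]]

5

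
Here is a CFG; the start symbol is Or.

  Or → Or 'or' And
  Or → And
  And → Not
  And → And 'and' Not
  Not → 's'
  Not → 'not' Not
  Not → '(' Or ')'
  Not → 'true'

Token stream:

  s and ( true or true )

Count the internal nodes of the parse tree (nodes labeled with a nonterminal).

11

[Or [And [And [Not s]] and [Not ( [Or [Or [And [Not true]]] or [And [Not true]]] )]]]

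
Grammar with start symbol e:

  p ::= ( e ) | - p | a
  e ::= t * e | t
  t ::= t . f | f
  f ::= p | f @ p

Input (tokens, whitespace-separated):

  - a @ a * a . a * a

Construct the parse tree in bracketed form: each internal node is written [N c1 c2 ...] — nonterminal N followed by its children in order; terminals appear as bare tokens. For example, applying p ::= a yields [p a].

e
t * e
f * e
f @ p * e
p @ p * e
- p @ p * e
- a @ p * e
- a @ a * e
- a @ a * t * e
- a @ a * t . f * e
- a @ a * f . f * e
- a @ a * p . f * e
- a @ a * a . f * e
- a @ a * a . p * e
- a @ a * a . a * e
- a @ a * a . a * t
- a @ a * a . a * f
- a @ a * a . a * p
- a @ a * a . a * a

[e [t [f [f [p - [p a]]] @ [p a]]] * [e [t [t [f [p a]]] . [f [p a]]] * [e [t [f [p a]]]]]]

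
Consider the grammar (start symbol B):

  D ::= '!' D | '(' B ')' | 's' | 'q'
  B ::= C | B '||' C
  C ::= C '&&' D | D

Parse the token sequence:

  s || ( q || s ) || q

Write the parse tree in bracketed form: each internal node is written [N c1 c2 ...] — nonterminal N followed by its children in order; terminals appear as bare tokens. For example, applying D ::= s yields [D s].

[B [B [B [C [D s]]] || [C [D ( [B [B [C [D q]]] || [C [D s]]] )]]] || [C [D q]]]

B
B || C
B || C || C
C || C || C
D || C || C
s || C || C
s || D || C
s || ( B ) || C
s || ( B || C ) || C
s || ( C || C ) || C
s || ( D || C ) || C
s || ( q || C ) || C
s || ( q || D ) || C
s || ( q || s ) || C
s || ( q || s ) || D
s || ( q || s ) || q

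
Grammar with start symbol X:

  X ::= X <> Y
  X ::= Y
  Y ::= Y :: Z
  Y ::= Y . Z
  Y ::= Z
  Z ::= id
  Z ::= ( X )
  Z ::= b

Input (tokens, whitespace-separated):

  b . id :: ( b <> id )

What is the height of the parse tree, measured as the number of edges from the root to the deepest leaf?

[X [Y [Y [Y [Z b]] . [Z id]] :: [Z ( [X [X [Y [Z b]]] <> [Y [Z id]]] )]]]

7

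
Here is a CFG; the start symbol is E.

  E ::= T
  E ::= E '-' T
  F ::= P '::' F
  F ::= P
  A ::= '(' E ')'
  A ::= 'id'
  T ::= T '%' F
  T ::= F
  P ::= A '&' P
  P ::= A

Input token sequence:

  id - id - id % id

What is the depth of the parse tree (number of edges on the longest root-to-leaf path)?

7

[E [E [E [T [F [P [A id]]]]] - [T [F [P [A id]]]]] - [T [T [F [P [A id]]]] % [F [P [A id]]]]]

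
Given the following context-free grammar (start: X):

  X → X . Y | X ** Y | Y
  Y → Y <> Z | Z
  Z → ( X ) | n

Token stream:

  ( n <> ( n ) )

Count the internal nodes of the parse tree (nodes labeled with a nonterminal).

[X [Y [Z ( [X [Y [Y [Z n]] <> [Z ( [X [Y [Z n]]] )]]] )]]]

11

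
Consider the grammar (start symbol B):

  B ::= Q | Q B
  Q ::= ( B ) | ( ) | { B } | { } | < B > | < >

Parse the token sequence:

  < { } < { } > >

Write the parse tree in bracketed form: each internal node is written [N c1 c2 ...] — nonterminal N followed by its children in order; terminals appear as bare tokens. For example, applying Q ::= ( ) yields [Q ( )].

[B [Q < [B [Q { }] [B [Q < [B [Q { }]] >]]] >]]

B
Q
< B >
< Q B >
< { } B >
< { } Q >
< { } < B > >
< { } < Q > >
< { } < { } > >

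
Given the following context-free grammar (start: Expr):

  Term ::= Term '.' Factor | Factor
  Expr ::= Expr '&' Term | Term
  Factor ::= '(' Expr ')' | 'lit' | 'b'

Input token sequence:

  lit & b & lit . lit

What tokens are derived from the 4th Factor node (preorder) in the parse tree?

[Expr [Expr [Expr [Term [Factor lit]]] & [Term [Factor b]]] & [Term [Term [Factor lit]] . [Factor lit]]]

lit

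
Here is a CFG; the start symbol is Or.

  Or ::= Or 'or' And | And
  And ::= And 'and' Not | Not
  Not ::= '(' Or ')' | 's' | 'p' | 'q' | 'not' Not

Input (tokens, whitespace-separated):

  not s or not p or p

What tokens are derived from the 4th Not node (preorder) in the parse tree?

[Or [Or [Or [And [Not not [Not s]]]] or [And [Not not [Not p]]]] or [And [Not p]]]

p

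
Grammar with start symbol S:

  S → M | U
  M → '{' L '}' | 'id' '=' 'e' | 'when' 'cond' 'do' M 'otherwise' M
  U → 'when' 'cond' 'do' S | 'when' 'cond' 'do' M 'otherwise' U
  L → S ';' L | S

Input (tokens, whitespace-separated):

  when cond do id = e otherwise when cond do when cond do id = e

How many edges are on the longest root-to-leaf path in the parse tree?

[S [U when cond do [M id = e] otherwise [U when cond do [S [U when cond do [S [M id = e]]]]]]]

7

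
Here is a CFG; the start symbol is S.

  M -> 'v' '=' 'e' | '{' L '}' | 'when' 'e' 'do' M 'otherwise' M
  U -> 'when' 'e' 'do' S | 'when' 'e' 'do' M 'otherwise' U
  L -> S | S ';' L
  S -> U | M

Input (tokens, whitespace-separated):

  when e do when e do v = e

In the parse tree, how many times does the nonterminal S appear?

[S [U when e do [S [U when e do [S [M v = e]]]]]]

3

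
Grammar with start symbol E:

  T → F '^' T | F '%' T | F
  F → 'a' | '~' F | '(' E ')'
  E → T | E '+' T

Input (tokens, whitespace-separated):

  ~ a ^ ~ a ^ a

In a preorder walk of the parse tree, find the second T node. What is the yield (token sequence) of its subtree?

~ a ^ a

[E [T [F ~ [F a]] ^ [T [F ~ [F a]] ^ [T [F a]]]]]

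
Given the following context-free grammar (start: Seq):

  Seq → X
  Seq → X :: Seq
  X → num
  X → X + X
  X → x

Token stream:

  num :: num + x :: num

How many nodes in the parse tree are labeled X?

[Seq [X num] :: [Seq [X [X num] + [X x]] :: [Seq [X num]]]]

5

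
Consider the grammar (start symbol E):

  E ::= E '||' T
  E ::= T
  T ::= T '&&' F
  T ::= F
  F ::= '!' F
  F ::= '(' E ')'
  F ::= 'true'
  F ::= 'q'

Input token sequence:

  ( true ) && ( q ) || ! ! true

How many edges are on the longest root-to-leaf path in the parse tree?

8

[E [E [T [T [F ( [E [T [F true]]] )]] && [F ( [E [T [F q]]] )]]] || [T [F ! [F ! [F true]]]]]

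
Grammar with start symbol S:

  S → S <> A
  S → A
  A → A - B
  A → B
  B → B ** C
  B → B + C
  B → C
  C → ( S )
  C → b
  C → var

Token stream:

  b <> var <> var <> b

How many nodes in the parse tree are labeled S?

[S [S [S [S [A [B [C b]]]] <> [A [B [C var]]]] <> [A [B [C var]]]] <> [A [B [C b]]]]

4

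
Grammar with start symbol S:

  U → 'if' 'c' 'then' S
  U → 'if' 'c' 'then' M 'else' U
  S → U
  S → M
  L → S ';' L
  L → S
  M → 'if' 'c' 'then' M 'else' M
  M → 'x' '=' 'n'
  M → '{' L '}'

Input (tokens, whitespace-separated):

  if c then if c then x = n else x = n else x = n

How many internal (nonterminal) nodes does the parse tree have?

[S [M if c then [M if c then [M x = n] else [M x = n]] else [M x = n]]]

6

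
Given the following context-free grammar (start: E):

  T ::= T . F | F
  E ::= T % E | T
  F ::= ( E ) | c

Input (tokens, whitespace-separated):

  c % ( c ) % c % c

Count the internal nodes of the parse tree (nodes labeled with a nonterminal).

[E [T [F c]] % [E [T [F ( [E [T [F c]]] )]] % [E [T [F c]] % [E [T [F c]]]]]]

15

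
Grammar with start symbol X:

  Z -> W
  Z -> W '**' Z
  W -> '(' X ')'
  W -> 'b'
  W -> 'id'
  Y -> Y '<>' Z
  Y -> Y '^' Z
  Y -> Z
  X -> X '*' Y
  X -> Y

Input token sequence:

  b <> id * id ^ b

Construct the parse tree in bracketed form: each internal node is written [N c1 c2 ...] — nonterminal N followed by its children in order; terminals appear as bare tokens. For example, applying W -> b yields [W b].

[X [X [Y [Y [Z [W b]]] <> [Z [W id]]]] * [Y [Y [Z [W id]]] ^ [Z [W b]]]]

X
X * Y
Y * Y
Y <> Z * Y
Z <> Z * Y
W <> Z * Y
b <> Z * Y
b <> W * Y
b <> id * Y
b <> id * Y ^ Z
b <> id * Z ^ Z
b <> id * W ^ Z
b <> id * id ^ Z
b <> id * id ^ W
b <> id * id ^ b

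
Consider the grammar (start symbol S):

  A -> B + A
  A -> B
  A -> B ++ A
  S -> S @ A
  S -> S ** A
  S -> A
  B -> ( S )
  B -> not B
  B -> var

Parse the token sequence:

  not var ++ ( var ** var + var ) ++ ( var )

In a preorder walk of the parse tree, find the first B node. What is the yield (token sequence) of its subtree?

[S [A [B not [B var]] ++ [A [B ( [S [S [A [B var]]] ** [A [B var] + [A [B var]]]] )] ++ [A [B ( [S [A [B var]]] )]]]]]

not var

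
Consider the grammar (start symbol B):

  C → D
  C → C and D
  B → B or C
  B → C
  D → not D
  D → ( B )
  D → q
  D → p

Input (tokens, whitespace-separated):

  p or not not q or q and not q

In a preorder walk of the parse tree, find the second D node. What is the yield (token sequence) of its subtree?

[B [B [B [C [D p]]] or [C [D not [D not [D q]]]]] or [C [C [D q]] and [D not [D q]]]]

not not q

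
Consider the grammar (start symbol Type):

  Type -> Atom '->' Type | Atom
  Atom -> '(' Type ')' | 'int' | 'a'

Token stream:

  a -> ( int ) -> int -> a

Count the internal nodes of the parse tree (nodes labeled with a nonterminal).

[Type [Atom a] -> [Type [Atom ( [Type [Atom int]] )] -> [Type [Atom int] -> [Type [Atom a]]]]]

10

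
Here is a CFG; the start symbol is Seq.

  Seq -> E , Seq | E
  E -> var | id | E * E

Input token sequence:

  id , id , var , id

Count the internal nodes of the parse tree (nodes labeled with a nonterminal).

[Seq [E id] , [Seq [E id] , [Seq [E var] , [Seq [E id]]]]]

8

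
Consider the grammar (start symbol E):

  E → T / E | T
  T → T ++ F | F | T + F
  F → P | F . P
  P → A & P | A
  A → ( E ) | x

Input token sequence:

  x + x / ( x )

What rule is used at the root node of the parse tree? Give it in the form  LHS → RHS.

E → T / E

[E [T [T [F [P [A x]]]] + [F [P [A x]]]] / [E [T [F [P [A ( [E [T [F [P [A x]]]]] )]]]]]]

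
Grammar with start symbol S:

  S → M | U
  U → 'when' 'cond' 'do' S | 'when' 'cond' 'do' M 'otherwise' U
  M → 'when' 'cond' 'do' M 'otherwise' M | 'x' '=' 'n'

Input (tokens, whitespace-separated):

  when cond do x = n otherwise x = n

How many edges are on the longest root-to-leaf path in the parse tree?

3

[S [M when cond do [M x = n] otherwise [M x = n]]]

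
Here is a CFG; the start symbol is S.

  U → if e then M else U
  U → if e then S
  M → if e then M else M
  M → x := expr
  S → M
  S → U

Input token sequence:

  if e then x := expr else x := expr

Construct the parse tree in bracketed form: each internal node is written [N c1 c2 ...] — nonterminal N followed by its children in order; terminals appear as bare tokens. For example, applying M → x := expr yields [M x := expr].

S
M
if e then M else M
if e then x := expr else M
if e then x := expr else x := expr

[S [M if e then [M x := expr] else [M x := expr]]]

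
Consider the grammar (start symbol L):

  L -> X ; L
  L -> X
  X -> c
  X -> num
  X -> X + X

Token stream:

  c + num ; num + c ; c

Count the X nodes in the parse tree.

[L [X [X c] + [X num]] ; [L [X [X num] + [X c]] ; [L [X c]]]]

7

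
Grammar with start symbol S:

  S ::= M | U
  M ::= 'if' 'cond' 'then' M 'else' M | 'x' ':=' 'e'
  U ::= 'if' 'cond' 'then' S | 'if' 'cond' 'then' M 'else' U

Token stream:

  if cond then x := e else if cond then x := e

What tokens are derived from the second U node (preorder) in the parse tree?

if cond then x := e

[S [U if cond then [M x := e] else [U if cond then [S [M x := e]]]]]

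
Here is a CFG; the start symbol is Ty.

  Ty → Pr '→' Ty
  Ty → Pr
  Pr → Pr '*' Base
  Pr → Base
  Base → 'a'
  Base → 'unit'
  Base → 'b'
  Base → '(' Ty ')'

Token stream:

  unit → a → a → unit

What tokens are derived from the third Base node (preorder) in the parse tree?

a

[Ty [Pr [Base unit]] → [Ty [Pr [Base a]] → [Ty [Pr [Base a]] → [Ty [Pr [Base unit]]]]]]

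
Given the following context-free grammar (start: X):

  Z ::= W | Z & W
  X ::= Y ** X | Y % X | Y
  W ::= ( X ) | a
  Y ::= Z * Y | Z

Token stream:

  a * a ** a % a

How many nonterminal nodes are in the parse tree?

15

[X [Y [Z [W a]] * [Y [Z [W a]]]] ** [X [Y [Z [W a]]] % [X [Y [Z [W a]]]]]]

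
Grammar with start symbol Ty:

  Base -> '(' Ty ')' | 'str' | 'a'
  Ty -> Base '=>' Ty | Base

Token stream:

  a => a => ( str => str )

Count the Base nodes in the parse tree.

5

[Ty [Base a] => [Ty [Base a] => [Ty [Base ( [Ty [Base str] => [Ty [Base str]]] )]]]]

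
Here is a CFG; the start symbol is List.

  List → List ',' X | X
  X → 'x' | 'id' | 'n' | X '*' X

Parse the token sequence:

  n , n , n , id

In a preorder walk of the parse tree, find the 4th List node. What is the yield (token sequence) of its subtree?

n

[List [List [List [List [X n]] , [X n]] , [X n]] , [X id]]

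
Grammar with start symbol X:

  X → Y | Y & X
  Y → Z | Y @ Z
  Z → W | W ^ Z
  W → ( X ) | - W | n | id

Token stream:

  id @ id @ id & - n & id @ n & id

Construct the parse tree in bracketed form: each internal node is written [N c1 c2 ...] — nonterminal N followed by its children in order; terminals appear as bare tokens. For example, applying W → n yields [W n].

[X [Y [Y [Y [Z [W id]]] @ [Z [W id]]] @ [Z [W id]]] & [X [Y [Z [W - [W n]]]] & [X [Y [Y [Z [W id]]] @ [Z [W n]]] & [X [Y [Z [W id]]]]]]]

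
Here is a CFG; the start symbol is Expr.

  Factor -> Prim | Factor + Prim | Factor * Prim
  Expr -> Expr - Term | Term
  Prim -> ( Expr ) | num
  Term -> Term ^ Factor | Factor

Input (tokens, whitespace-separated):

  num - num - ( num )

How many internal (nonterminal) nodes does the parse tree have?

16

[Expr [Expr [Expr [Term [Factor [Prim num]]]] - [Term [Factor [Prim num]]]] - [Term [Factor [Prim ( [Expr [Term [Factor [Prim num]]]] )]]]]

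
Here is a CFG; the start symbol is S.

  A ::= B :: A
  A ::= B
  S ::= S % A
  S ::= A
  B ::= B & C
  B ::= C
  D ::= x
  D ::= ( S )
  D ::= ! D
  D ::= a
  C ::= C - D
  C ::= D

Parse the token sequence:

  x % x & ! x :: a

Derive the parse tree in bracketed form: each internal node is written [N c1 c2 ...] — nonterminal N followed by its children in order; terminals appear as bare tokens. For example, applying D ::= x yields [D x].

[S [S [A [B [C [D x]]]]] % [A [B [B [C [D x]]] & [C [D ! [D x]]]] :: [A [B [C [D a]]]]]]

S
S % A
A % A
B % A
C % A
D % A
x % A
x % B :: A
x % B & C :: A
x % C & C :: A
x % D & C :: A
x % x & C :: A
x % x & D :: A
x % x & ! D :: A
x % x & ! x :: A
x % x & ! x :: B
x % x & ! x :: C
x % x & ! x :: D
x % x & ! x :: a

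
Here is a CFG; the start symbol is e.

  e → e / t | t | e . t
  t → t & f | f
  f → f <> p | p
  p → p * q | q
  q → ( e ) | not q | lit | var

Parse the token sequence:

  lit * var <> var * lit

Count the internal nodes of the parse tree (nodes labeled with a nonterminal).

[e [t [f [f [p [p [q lit]] * [q var]]] <> [p [p [q var]] * [q lit]]]]]

12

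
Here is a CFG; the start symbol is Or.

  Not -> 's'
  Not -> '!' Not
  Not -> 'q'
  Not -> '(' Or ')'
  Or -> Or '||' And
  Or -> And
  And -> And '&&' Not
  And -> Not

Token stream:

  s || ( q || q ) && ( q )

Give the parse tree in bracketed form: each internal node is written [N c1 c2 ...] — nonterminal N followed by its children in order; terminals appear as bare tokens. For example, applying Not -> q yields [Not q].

Or
Or || And
And || And
Not || And
s || And
s || And && Not
s || Not && Not
s || ( Or ) && Not
s || ( Or || And ) && Not
s || ( And || And ) && Not
s || ( Not || And ) && Not
s || ( q || And ) && Not
s || ( q || Not ) && Not
s || ( q || q ) && Not
s || ( q || q ) && ( Or )
s || ( q || q ) && ( And )
s || ( q || q ) && ( Not )
s || ( q || q ) && ( q )

[Or [Or [And [Not s]]] || [And [And [Not ( [Or [Or [And [Not q]]] || [And [Not q]]] )]] && [Not ( [Or [And [Not q]]] )]]]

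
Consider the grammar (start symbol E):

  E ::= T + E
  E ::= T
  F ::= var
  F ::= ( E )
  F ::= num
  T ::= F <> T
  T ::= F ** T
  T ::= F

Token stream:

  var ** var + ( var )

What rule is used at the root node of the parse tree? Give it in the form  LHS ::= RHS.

E ::= T + E

[E [T [F var] ** [T [F var]]] + [E [T [F ( [E [T [F var]]] )]]]]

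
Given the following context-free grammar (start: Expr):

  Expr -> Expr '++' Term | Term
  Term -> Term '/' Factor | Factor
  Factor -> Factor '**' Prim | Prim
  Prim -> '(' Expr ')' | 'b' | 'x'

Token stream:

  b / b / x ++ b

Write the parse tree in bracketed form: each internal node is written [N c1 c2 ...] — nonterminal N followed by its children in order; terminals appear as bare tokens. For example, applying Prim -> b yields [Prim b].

Expr
Expr ++ Term
Term ++ Term
Term / Factor ++ Term
Term / Factor / Factor ++ Term
Factor / Factor / Factor ++ Term
Prim / Factor / Factor ++ Term
b / Factor / Factor ++ Term
b / Prim / Factor ++ Term
b / b / Factor ++ Term
b / b / Prim ++ Term
b / b / x ++ Term
b / b / x ++ Factor
b / b / x ++ Prim
b / b / x ++ b

[Expr [Expr [Term [Term [Term [Factor [Prim b]]] / [Factor [Prim b]]] / [Factor [Prim x]]]] ++ [Term [Factor [Prim b]]]]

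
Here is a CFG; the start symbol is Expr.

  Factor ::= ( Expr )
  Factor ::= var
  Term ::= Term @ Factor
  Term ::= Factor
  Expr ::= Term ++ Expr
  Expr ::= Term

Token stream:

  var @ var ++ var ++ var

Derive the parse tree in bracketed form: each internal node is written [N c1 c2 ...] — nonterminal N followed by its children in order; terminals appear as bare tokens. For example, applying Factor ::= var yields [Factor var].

[Expr [Term [Term [Factor var]] @ [Factor var]] ++ [Expr [Term [Factor var]] ++ [Expr [Term [Factor var]]]]]

Expr
Term ++ Expr
Term @ Factor ++ Expr
Factor @ Factor ++ Expr
var @ Factor ++ Expr
var @ var ++ Expr
var @ var ++ Term ++ Expr
var @ var ++ Factor ++ Expr
var @ var ++ var ++ Expr
var @ var ++ var ++ Term
var @ var ++ var ++ Factor
var @ var ++ var ++ var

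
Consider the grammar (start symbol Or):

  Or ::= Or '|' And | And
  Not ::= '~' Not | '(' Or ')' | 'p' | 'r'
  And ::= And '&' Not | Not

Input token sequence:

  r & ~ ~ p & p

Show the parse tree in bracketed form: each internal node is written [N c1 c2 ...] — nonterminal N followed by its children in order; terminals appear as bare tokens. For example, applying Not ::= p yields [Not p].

Or
And
And & Not
And & Not & Not
Not & Not & Not
r & Not & Not
r & ~ Not & Not
r & ~ ~ Not & Not
r & ~ ~ p & Not
r & ~ ~ p & p

[Or [And [And [And [Not r]] & [Not ~ [Not ~ [Not p]]]] & [Not p]]]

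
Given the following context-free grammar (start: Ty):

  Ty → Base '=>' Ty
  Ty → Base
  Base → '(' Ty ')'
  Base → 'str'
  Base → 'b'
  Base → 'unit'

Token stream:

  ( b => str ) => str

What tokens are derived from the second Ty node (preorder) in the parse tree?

[Ty [Base ( [Ty [Base b] => [Ty [Base str]]] )] => [Ty [Base str]]]

b => str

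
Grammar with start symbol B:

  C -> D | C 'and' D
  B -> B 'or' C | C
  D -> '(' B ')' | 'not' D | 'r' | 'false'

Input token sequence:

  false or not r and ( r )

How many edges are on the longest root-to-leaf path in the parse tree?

6

[B [B [C [D false]]] or [C [C [D not [D r]]] and [D ( [B [C [D r]]] )]]]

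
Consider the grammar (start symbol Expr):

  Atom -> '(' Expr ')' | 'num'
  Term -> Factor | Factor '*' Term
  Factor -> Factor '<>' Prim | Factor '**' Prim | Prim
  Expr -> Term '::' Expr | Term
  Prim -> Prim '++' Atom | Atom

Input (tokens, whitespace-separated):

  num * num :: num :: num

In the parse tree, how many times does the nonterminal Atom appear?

4

[Expr [Term [Factor [Prim [Atom num]]] * [Term [Factor [Prim [Atom num]]]]] :: [Expr [Term [Factor [Prim [Atom num]]]] :: [Expr [Term [Factor [Prim [Atom num]]]]]]]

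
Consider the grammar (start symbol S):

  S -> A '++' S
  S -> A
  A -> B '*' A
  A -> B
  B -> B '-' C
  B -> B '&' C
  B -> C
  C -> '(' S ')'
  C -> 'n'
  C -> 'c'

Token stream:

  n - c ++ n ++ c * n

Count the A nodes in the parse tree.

4

[S [A [B [B [C n]] - [C c]]] ++ [S [A [B [C n]]] ++ [S [A [B [C c]] * [A [B [C n]]]]]]]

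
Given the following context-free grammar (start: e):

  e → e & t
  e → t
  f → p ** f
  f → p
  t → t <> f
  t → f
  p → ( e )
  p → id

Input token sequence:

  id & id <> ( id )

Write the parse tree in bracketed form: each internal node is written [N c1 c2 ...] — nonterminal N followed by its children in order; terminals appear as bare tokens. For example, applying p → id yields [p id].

e
e & t
t & t
f & t
p & t
id & t
id & t <> f
id & f <> f
id & p <> f
id & id <> f
id & id <> p
id & id <> ( e )
id & id <> ( t )
id & id <> ( f )
id & id <> ( p )
id & id <> ( id )

[e [e [t [f [p id]]]] & [t [t [f [p id]]] <> [f [p ( [e [t [f [p id]]]] )]]]]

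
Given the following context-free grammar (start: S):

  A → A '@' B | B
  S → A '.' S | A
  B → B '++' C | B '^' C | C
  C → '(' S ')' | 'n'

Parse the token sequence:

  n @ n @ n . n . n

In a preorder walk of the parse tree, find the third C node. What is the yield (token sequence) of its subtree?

[S [A [A [A [B [C n]]] @ [B [C n]]] @ [B [C n]]] . [S [A [B [C n]]] . [S [A [B [C n]]]]]]

n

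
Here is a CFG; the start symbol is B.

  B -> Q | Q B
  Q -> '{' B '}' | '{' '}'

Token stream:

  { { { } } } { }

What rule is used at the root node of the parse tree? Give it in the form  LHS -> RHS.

B -> Q B

[B [Q { [B [Q { [B [Q { }]] }]] }] [B [Q { }]]]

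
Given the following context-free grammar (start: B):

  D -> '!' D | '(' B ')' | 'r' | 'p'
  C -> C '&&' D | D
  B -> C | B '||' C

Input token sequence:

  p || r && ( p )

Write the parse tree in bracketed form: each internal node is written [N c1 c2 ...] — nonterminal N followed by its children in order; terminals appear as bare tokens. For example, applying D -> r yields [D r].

B
B || C
C || C
D || C
p || C
p || C && D
p || D && D
p || r && D
p || r && ( B )
p || r && ( C )
p || r && ( D )
p || r && ( p )

[B [B [C [D p]]] || [C [C [D r]] && [D ( [B [C [D p]]] )]]]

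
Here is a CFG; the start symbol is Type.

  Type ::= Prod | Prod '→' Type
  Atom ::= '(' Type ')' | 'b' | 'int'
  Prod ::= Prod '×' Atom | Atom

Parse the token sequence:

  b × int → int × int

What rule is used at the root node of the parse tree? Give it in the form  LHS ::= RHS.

Type ::= Prod '→' Type

[Type [Prod [Prod [Atom b]] × [Atom int]] → [Type [Prod [Prod [Atom int]] × [Atom int]]]]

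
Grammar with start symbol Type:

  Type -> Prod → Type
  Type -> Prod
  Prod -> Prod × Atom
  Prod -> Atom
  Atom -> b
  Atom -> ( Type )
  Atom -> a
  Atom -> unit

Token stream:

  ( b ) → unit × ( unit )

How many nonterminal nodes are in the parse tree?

14

[Type [Prod [Atom ( [Type [Prod [Atom b]]] )]] → [Type [Prod [Prod [Atom unit]] × [Atom ( [Type [Prod [Atom unit]]] )]]]]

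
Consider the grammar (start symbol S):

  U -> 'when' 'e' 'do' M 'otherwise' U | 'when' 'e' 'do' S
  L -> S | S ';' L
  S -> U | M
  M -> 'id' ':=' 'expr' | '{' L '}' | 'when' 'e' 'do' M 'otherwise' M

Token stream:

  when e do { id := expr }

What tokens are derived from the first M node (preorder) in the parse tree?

{ id := expr }

[S [U when e do [S [M { [L [S [M id := expr]]] }]]]]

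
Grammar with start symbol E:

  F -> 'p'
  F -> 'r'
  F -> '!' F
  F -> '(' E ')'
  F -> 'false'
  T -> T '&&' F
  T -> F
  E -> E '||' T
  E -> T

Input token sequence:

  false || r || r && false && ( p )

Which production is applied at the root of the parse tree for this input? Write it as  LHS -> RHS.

[E [E [E [T [F false]]] || [T [F r]]] || [T [T [T [F r]] && [F false]] && [F ( [E [T [F p]]] )]]]

E -> E '||' T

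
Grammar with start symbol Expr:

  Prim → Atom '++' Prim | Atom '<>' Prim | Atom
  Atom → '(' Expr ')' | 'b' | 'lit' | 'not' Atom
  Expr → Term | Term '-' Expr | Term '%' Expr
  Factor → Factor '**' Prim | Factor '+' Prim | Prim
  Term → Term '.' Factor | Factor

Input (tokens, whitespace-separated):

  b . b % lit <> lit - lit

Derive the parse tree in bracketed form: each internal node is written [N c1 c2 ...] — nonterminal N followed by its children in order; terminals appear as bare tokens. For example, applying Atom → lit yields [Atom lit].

[Expr [Term [Term [Factor [Prim [Atom b]]]] . [Factor [Prim [Atom b]]]] % [Expr [Term [Factor [Prim [Atom lit] <> [Prim [Atom lit]]]]] - [Expr [Term [Factor [Prim [Atom lit]]]]]]]

Expr
Term % Expr
Term . Factor % Expr
Factor . Factor % Expr
Prim . Factor % Expr
Atom . Factor % Expr
b . Factor % Expr
b . Prim % Expr
b . Atom % Expr
b . b % Expr
b . b % Term - Expr
b . b % Factor - Expr
b . b % Prim - Expr
b . b % Atom <> Prim - Expr
b . b % lit <> Prim - Expr
b . b % lit <> Atom - Expr
b . b % lit <> lit - Expr
b . b % lit <> lit - Term
b . b % lit <> lit - Factor
b . b % lit <> lit - Prim
b . b % lit <> lit - Atom
b . b % lit <> lit - lit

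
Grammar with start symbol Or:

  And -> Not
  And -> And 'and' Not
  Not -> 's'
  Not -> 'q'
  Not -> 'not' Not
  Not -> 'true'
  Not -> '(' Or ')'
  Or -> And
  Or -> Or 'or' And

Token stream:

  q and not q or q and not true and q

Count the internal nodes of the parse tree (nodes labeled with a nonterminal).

14

[Or [Or [And [And [Not q]] and [Not not [Not q]]]] or [And [And [And [Not q]] and [Not not [Not true]]] and [Not q]]]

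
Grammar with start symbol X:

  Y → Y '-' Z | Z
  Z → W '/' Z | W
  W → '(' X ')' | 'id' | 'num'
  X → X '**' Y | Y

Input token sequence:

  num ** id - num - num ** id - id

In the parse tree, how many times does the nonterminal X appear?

3

[X [X [X [Y [Z [W num]]]] ** [Y [Y [Y [Z [W id]]] - [Z [W num]]] - [Z [W num]]]] ** [Y [Y [Z [W id]]] - [Z [W id]]]]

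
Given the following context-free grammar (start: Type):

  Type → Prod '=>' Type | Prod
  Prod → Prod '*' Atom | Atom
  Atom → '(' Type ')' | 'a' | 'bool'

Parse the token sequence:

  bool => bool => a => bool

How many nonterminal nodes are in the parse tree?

[Type [Prod [Atom bool]] => [Type [Prod [Atom bool]] => [Type [Prod [Atom a]] => [Type [Prod [Atom bool]]]]]]

12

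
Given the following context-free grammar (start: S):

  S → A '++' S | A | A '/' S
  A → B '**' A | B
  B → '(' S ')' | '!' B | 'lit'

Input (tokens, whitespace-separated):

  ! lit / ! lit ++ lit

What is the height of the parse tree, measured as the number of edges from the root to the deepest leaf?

[S [A [B ! [B lit]]] / [S [A [B ! [B lit]]] ++ [S [A [B lit]]]]]

5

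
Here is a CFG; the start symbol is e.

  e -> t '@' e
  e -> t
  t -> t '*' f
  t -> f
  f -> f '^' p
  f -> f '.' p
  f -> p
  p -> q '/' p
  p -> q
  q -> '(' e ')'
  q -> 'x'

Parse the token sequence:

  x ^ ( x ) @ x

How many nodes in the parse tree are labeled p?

4

[e [t [f [f [p [q x]]] ^ [p [q ( [e [t [f [p [q x]]]]] )]]]] @ [e [t [f [p [q x]]]]]]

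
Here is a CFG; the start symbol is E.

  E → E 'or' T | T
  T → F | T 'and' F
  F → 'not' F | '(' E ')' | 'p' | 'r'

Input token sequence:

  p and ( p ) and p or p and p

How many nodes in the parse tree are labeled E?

[E [E [T [T [T [F p]] and [F ( [E [T [F p]]] )]] and [F p]]] or [T [T [F p]] and [F p]]]

3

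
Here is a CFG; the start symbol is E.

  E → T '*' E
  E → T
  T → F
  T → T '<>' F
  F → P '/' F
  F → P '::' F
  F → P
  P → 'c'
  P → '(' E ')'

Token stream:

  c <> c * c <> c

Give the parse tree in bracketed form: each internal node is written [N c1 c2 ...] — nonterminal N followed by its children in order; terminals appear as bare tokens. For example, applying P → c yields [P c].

[E [T [T [F [P c]]] <> [F [P c]]] * [E [T [T [F [P c]]] <> [F [P c]]]]]

E
T * E
T <> F * E
F <> F * E
P <> F * E
c <> F * E
c <> P * E
c <> c * E
c <> c * T
c <> c * T <> F
c <> c * F <> F
c <> c * P <> F
c <> c * c <> F
c <> c * c <> P
c <> c * c <> c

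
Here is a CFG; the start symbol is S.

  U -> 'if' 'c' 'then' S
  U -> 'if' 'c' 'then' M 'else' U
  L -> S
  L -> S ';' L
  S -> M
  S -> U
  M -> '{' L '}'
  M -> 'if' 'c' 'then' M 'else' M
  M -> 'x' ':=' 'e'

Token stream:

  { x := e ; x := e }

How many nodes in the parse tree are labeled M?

3

[S [M { [L [S [M x := e]] ; [L [S [M x := e]]]] }]]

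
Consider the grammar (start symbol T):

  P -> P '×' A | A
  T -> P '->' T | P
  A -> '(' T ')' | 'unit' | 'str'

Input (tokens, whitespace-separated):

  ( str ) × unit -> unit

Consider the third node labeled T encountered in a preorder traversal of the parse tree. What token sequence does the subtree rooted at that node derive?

[T [P [P [A ( [T [P [A str]]] )]] × [A unit]] -> [T [P [A unit]]]]

unit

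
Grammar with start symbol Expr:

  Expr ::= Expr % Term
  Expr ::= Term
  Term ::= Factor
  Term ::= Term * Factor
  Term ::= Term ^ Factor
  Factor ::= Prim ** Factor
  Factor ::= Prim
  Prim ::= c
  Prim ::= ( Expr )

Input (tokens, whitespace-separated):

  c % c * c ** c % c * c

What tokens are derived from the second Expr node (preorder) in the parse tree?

c % c * c ** c

[Expr [Expr [Expr [Term [Factor [Prim c]]]] % [Term [Term [Factor [Prim c]]] * [Factor [Prim c] ** [Factor [Prim c]]]]] % [Term [Term [Factor [Prim c]]] * [Factor [Prim c]]]]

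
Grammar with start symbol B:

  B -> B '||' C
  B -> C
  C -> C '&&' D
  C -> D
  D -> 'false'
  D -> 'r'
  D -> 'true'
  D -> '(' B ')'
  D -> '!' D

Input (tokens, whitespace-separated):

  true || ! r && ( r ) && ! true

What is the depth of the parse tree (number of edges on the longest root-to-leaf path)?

7

[B [B [C [D true]]] || [C [C [C [D ! [D r]]] && [D ( [B [C [D r]]] )]] && [D ! [D true]]]]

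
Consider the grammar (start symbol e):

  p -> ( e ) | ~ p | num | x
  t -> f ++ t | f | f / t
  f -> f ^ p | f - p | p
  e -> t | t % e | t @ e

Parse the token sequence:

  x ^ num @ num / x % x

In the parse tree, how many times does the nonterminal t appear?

4

[e [t [f [f [p x]] ^ [p num]]] @ [e [t [f [p num]] / [t [f [p x]]]] % [e [t [f [p x]]]]]]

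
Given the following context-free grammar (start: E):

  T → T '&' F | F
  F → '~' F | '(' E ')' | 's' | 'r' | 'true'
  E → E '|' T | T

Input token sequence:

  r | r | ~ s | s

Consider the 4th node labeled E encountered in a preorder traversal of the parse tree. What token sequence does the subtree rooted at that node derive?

r

[E [E [E [E [T [F r]]] | [T [F r]]] | [T [F ~ [F s]]]] | [T [F s]]]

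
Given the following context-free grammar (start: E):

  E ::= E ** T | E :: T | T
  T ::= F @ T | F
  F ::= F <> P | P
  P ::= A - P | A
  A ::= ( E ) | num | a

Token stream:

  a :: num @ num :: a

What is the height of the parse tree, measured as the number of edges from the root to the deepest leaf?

7

[E [E [E [T [F [P [A a]]]]] :: [T [F [P [A num]]] @ [T [F [P [A num]]]]]] :: [T [F [P [A a]]]]]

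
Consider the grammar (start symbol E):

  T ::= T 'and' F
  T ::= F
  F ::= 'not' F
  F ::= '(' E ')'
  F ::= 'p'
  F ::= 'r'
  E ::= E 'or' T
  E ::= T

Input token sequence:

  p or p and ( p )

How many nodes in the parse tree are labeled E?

[E [E [T [F p]]] or [T [T [F p]] and [F ( [E [T [F p]]] )]]]

3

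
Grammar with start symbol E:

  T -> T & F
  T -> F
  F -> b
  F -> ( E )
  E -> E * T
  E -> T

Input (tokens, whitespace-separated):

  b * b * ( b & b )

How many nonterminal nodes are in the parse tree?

[E [E [E [T [F b]]] * [T [F b]]] * [T [F ( [E [T [T [F b]] & [F b]]] )]]]

14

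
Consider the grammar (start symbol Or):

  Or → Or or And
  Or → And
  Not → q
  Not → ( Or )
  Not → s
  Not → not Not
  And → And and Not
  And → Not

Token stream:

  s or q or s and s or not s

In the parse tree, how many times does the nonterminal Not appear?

[Or [Or [Or [Or [And [Not s]]] or [And [Not q]]] or [And [And [Not s]] and [Not s]]] or [And [Not not [Not s]]]]

6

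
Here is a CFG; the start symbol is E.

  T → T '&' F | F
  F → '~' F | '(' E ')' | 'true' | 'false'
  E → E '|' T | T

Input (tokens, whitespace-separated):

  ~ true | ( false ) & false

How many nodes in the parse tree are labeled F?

5

[E [E [T [F ~ [F true]]]] | [T [T [F ( [E [T [F false]]] )]] & [F false]]]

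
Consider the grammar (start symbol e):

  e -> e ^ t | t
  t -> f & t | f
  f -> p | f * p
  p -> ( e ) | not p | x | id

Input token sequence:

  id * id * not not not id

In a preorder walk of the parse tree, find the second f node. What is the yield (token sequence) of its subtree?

[e [t [f [f [f [p id]] * [p id]] * [p not [p not [p not [p id]]]]]]]

id * id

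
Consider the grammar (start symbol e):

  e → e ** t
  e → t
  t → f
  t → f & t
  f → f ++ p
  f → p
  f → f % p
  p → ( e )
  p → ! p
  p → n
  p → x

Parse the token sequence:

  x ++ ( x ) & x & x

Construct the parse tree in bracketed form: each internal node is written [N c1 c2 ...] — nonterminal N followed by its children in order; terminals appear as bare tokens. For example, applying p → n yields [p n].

e
t
f & t
f ++ p & t
p ++ p & t
x ++ p & t
x ++ ( e ) & t
x ++ ( t ) & t
x ++ ( f ) & t
x ++ ( p ) & t
x ++ ( x ) & t
x ++ ( x ) & f & t
x ++ ( x ) & p & t
x ++ ( x ) & x & t
x ++ ( x ) & x & f
x ++ ( x ) & x & p
x ++ ( x ) & x & x

[e [t [f [f [p x]] ++ [p ( [e [t [f [p x]]]] )]] & [t [f [p x]] & [t [f [p x]]]]]]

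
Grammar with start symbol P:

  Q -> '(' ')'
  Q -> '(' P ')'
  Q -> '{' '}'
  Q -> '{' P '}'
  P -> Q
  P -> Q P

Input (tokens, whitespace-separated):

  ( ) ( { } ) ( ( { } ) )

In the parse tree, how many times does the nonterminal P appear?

[P [Q ( )] [P [Q ( [P [Q { }]] )] [P [Q ( [P [Q ( [P [Q { }]] )]] )]]]]

6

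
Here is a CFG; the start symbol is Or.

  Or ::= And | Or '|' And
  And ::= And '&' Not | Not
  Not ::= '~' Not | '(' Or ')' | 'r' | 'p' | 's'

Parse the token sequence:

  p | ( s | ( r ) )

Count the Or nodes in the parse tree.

5

[Or [Or [And [Not p]]] | [And [Not ( [Or [Or [And [Not s]]] | [And [Not ( [Or [And [Not r]]] )]]] )]]]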